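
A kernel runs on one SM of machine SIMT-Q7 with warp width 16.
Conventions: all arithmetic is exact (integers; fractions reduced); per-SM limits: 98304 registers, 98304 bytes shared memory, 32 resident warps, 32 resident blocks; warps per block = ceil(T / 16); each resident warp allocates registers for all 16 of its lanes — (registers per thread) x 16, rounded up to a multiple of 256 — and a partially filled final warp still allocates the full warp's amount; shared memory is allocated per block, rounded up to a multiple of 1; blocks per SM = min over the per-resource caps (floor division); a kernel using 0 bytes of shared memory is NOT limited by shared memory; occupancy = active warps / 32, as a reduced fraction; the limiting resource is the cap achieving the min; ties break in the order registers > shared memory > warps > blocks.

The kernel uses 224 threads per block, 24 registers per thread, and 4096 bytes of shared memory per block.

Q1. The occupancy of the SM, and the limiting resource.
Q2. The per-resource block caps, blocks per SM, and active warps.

Answer: occupancy 7/8, limited by warps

registers: 13 blocks
shared memory: 24 blocks
warps: 2 blocks
blocks: 32 blocks

Answer: 2 blocks, 28 active warps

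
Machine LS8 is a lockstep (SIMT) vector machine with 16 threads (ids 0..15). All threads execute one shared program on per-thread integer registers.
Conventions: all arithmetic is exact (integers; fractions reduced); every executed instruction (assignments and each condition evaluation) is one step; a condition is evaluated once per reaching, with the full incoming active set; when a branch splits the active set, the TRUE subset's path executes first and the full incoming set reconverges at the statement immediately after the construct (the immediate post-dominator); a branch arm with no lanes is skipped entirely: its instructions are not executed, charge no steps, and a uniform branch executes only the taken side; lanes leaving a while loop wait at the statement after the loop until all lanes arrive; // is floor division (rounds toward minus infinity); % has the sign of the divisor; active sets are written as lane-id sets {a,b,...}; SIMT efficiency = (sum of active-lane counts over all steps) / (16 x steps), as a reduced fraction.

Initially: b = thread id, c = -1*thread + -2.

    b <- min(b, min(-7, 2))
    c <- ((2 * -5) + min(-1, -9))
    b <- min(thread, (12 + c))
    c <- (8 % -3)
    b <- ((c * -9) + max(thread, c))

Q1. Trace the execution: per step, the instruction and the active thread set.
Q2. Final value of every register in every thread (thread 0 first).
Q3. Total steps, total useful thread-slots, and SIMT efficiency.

step 0: b <- min(b, min(-7, 2))      {0,1,2,3,4,5,6,7,8,9,10,11,12,13,14,15}
step 1: c <- ((2 * -5) + min(-1, -9)) {0,1,2,3,4,5,6,7,8,9,10,11,12,13,14,15}
step 2: b <- min(thread, (12 + c))   {0,1,2,3,4,5,6,7,8,9,10,11,12,13,14,15}
step 3: c <- (8 % -3)                {0,1,2,3,4,5,6,7,8,9,10,11,12,13,14,15}
step 4: b <- ((c * -9) + max(thread, c)) {0,1,2,3,4,5,6,7,8,9,10,11,12,13,14,15}

Answer: 5 steps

b: 9,10,11,12,13,14,15,16,17,18,19,20,21,22,23,24
c: -1,-1,-1,-1,-1,-1,-1,-1,-1,-1,-1,-1,-1,-1,-1,-1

steps = 5; useful = 80; efficiency = 80/80 = 1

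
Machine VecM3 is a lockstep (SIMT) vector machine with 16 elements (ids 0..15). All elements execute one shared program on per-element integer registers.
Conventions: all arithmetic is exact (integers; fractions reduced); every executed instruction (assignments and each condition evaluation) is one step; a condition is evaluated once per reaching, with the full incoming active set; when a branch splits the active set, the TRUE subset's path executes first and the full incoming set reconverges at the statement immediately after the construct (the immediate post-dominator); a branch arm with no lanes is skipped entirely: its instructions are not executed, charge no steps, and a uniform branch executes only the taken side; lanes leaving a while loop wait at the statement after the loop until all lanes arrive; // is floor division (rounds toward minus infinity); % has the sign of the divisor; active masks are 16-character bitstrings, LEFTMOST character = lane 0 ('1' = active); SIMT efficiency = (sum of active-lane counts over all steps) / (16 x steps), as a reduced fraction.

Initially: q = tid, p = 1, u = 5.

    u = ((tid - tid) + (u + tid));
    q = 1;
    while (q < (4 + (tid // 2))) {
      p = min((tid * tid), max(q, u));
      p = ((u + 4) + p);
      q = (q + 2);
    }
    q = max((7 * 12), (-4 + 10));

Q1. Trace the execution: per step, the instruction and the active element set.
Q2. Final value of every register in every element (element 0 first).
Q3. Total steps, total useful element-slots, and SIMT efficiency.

step 0: u <- ((tid - tid) + (u + tid)) 1111111111111111
step 1: q <- 1                       1111111111111111
step 2: eval (q < (4 + (tid // 2)))  1111111111111111
step 3: p <- min((tid * tid), max(q, u)) 1111111111111111
step 4: p <- ((u + 4) + p)           1111111111111111
step 5: q <- (q + 2)                 1111111111111111
step 6: eval (q < (4 + (tid // 2)))  1111111111111111
step 7: p <- min((tid * tid), max(q, u)) 1111111111111111
step 8: p <- ((u + 4) + p)           1111111111111111
step 9: q <- (q + 2)                 1111111111111111
step 10: eval (q < (4 + (tid // 2)))  1111111111111111
step 11: p <- min((tid * tid), max(q, u)) 0000111111111111
step 12: p <- ((u + 4) + p)           0000111111111111
step 13: q <- (q + 2)                 0000111111111111
step 14: eval (q < (4 + (tid // 2)))  0000111111111111
step 15: p <- min((tid * tid), max(q, u)) 0000000011111111
step 16: p <- ((u + 4) + p)           0000000011111111
step 17: q <- (q + 2)                 0000000011111111
step 18: eval (q < (4 + (tid // 2)))  0000000011111111
step 19: p <- min((tid * tid), max(q, u)) 0000000000001111
step 20: p <- ((u + 4) + p)           0000000000001111
step 21: q <- (q + 2)                 0000000000001111
step 22: eval (q < (4 + (tid // 2)))  0000000000001111
step 23: q <- max((7 * 12), (-4 + 10)) 1111111111111111

Answer: 24 steps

q: 84,84,84,84,84,84,84,84,84,84,84,84,84,84,84,84
p: 9,11,15,20,22,24,26,28,30,32,34,36,38,40,42,44
u: 5,6,7,8,9,10,11,12,13,14,15,16,17,18,19,20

steps = 24; useful = 288; efficiency = 288/384 = 3/4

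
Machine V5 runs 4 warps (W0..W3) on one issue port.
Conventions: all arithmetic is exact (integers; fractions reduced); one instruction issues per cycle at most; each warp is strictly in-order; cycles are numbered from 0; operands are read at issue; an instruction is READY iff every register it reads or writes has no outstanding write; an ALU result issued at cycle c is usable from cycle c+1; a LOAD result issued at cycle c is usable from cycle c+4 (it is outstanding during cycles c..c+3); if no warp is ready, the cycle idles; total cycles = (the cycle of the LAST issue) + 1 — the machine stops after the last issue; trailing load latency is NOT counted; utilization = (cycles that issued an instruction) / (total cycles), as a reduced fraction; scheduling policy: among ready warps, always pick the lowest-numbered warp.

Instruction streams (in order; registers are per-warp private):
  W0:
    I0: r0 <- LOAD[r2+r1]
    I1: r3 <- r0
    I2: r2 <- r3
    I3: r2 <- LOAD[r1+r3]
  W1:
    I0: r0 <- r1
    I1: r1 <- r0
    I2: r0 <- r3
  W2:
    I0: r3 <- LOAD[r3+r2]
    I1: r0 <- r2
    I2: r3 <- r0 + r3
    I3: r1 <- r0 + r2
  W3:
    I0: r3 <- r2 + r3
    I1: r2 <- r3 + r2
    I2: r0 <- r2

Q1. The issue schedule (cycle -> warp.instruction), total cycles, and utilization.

cycle 0: W0.I0
cycle 1: W1.I0
cycle 2: W1.I1
cycle 3: W1.I2
cycle 4: W0.I1
cycle 5: W0.I2
cycle 6: W0.I3
cycle 7: W2.I0
cycle 8: W2.I1
cycle 9: W3.I0
cycle 10: W3.I1
cycle 11: W2.I2
cycle 12: W2.I3
cycle 13: W3.I2

Answer: 14 cycles, utilization 1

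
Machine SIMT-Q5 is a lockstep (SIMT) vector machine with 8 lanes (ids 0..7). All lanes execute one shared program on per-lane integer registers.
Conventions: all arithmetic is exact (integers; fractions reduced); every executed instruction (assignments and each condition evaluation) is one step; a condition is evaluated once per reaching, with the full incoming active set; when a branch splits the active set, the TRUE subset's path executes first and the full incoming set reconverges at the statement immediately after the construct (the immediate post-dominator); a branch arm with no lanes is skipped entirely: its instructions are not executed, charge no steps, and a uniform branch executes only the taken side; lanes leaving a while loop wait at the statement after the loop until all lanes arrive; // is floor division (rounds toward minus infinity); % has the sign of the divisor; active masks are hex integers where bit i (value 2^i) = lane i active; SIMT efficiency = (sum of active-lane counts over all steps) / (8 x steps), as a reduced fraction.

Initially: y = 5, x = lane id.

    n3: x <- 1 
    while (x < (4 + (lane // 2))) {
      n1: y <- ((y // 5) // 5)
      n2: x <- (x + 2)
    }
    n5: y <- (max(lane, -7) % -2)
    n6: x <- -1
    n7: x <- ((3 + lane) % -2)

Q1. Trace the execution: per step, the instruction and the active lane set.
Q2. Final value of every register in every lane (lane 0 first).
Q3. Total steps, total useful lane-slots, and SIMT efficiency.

step 0: x <- 1                       0xff
step 1: eval (x < (4 + (lane // 2))) 0xff
step 2: y <- ((y // 5) // 5)         0xff
step 3: x <- (x + 2)                 0xff
step 4: eval (x < (4 + (lane // 2))) 0xff
step 5: y <- ((y // 5) // 5)         0xff
step 6: x <- (x + 2)                 0xff
step 7: eval (x < (4 + (lane // 2))) 0xff
step 8: y <- ((y // 5) // 5)         0xf0
step 9: x <- (x + 2)                 0xf0
step 10: eval (x < (4 + (lane // 2))) 0xf0
step 11: y <- (max(lane, -7) % -2)    0xff
step 12: x <- -1                      0xff
step 13: x <- ((3 + lane) % -2)       0xff

Answer: 14 steps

y: 0,-1,0,-1,0,-1,0,-1
x: -1,0,-1,0,-1,0,-1,0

steps = 14; useful = 100; efficiency = 100/112 = 25/28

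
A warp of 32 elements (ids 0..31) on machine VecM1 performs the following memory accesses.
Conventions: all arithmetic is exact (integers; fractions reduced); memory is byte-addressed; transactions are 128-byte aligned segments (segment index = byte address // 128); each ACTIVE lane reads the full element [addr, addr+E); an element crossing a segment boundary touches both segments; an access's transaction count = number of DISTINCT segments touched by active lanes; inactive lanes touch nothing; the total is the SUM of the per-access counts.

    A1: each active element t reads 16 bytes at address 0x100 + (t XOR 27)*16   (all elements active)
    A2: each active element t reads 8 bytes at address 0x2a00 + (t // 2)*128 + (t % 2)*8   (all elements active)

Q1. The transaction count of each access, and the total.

A1: 4 transactions
A2: 16 transactions

Answer: 4,16; total 20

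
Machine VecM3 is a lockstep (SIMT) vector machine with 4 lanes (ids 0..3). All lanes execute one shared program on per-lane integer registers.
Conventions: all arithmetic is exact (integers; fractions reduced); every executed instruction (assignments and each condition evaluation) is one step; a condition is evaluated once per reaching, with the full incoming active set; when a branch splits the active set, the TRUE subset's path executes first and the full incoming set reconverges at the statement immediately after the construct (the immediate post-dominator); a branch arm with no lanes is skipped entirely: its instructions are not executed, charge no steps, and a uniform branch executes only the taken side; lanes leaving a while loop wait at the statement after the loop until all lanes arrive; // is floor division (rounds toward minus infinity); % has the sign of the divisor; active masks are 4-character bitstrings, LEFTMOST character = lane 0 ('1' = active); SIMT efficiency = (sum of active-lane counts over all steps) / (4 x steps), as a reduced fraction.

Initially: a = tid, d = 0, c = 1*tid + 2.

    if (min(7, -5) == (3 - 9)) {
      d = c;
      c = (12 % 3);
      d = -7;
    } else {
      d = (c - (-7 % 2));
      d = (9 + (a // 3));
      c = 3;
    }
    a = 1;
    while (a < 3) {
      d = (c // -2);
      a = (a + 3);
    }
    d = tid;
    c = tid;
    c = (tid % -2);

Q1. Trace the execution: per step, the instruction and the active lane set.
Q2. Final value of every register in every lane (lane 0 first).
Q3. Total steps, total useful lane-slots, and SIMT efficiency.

step 0: eval (min(7, -5) == (3 - 9)) 1111
step 1: d <- (c - (-7 % 2))          1111
step 2: d <- (9 + (a // 3))          1111
step 3: c <- 3                       1111
step 4: a <- 1                       1111
step 5: eval (a < 3)                 1111
step 6: d <- (c // -2)               1111
step 7: a <- (a + 3)                 1111
step 8: eval (a < 3)                 1111
step 9: d <- tid                     1111
step 10: c <- tid                     1111
step 11: c <- (tid % -2)              1111

Answer: 12 steps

a: 4,4,4,4
d: 0,1,2,3
c: 0,-1,0,-1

steps = 12; useful = 48; efficiency = 48/48 = 1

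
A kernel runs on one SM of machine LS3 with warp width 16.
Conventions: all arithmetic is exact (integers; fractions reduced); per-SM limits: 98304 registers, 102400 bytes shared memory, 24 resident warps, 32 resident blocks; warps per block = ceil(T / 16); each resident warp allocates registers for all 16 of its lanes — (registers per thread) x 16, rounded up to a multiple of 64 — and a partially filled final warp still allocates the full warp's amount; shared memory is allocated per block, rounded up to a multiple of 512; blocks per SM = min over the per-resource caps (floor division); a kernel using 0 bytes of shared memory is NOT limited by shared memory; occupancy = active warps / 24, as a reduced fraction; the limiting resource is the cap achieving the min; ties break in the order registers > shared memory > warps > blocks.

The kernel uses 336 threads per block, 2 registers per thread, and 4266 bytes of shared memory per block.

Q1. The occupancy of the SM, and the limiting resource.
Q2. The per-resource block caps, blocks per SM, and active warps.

Answer: occupancy 7/8, limited by warps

registers: 73 blocks
shared memory: 22 blocks
warps: 1 block
blocks: 32 blocks

Answer: 1 block, 21 active warps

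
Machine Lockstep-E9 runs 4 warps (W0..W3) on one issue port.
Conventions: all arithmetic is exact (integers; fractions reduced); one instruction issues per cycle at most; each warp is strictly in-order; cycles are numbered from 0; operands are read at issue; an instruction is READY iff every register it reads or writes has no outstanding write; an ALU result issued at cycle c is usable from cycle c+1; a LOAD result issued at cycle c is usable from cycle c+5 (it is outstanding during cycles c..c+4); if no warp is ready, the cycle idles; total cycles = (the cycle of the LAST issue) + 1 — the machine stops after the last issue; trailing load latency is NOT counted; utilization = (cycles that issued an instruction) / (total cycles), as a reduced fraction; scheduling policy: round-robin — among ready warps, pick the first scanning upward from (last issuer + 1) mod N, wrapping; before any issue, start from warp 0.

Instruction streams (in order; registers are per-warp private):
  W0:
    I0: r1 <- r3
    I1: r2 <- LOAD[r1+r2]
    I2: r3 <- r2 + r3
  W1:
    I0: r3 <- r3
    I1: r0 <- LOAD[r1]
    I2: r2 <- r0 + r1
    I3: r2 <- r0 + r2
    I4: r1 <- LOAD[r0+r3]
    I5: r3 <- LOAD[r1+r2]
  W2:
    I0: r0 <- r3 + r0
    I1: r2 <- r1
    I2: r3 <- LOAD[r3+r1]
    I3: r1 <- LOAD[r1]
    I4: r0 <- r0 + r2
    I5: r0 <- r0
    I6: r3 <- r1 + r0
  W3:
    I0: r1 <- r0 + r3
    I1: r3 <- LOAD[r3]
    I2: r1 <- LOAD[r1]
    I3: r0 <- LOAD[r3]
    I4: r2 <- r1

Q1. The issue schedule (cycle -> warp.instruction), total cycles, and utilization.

cycle 0: W0.I0
cycle 1: W1.I0
cycle 2: W2.I0
cycle 3: W3.I0
cycle 4: W0.I1
cycle 5: W1.I1
cycle 6: W2.I1
cycle 7: W3.I1
cycle 8: W2.I2
cycle 9: W3.I2
cycle 10: W0.I2
cycle 11: W1.I2
cycle 12: W2.I3
cycle 13: W3.I3
cycle 14: W1.I3
cycle 15: W2.I4
cycle 16: W3.I4
cycle 17: W1.I4
cycle 18: W2.I5
cycle 19: W2.I6
cycle 20: idle
cycle 21: idle
cycle 22: W1.I5

Answer: 23 cycles, utilization 21/23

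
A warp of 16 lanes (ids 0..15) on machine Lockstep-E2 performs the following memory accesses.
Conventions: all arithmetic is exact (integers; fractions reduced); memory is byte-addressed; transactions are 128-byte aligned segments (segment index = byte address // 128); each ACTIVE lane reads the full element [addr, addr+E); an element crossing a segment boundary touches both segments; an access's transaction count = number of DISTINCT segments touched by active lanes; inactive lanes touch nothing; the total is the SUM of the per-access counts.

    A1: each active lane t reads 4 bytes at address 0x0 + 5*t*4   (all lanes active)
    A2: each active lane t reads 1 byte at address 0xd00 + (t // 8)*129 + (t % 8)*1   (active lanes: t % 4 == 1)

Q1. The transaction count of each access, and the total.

A1: 3 transactions
A2: 2 transactions

Answer: 3,2; total 5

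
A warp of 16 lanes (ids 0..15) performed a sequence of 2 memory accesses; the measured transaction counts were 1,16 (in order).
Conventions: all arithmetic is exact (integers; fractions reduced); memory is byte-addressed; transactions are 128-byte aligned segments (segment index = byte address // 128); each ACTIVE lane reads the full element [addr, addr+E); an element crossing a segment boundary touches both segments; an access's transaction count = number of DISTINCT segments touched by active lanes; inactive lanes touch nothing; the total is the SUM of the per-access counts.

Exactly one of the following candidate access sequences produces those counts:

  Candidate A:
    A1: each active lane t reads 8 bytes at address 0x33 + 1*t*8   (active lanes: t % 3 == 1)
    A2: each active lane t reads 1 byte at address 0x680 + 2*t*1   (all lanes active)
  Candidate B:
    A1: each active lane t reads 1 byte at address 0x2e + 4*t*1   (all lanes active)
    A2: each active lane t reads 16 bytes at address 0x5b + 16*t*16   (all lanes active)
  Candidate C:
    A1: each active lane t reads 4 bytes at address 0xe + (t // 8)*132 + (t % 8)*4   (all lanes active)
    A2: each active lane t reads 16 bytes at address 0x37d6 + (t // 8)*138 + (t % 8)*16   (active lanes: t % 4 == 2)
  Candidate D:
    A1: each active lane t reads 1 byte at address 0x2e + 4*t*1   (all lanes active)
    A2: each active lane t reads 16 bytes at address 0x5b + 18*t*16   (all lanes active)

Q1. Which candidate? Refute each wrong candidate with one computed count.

A: A1 gives 2 transactions, not 1
C: A1 gives 2 transactions, not 1
D: A2 gives 20 transactions, not 16
B: all counts match (1,16)

Answer: B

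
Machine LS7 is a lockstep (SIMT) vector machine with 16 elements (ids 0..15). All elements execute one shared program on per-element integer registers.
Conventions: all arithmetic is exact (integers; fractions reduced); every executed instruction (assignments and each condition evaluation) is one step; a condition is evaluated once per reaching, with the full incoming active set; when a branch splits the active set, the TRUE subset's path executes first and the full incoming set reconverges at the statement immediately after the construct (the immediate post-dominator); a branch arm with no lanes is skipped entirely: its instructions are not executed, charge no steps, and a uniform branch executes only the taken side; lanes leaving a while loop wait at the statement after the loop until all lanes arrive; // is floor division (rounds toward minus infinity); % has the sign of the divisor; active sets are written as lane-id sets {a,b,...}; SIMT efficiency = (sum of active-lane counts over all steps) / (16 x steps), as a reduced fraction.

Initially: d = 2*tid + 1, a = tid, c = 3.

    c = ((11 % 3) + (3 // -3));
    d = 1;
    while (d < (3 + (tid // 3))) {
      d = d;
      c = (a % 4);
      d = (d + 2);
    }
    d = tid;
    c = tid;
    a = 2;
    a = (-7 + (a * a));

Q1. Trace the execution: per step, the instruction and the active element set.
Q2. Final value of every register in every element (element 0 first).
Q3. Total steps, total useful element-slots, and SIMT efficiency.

step 0: c <- ((11 % 3) + (3 // -3))  {0,1,2,3,4,5,6,7,8,9,10,11,12,13,14,15}
step 1: d <- 1                       {0,1,2,3,4,5,6,7,8,9,10,11,12,13,14,15}
step 2: eval (d < (3 + (tid // 3)))  {0,1,2,3,4,5,6,7,8,9,10,11,12,13,14,15}
step 3: d <- d                       {0,1,2,3,4,5,6,7,8,9,10,11,12,13,14,15}
step 4: c <- (a % 4)                 {0,1,2,3,4,5,6,7,8,9,10,11,12,13,14,15}
step 5: d <- (d + 2)                 {0,1,2,3,4,5,6,7,8,9,10,11,12,13,14,15}
step 6: eval (d < (3 + (tid // 3)))  {0,1,2,3,4,5,6,7,8,9,10,11,12,13,14,15}
step 7: d <- d                       {3,4,5,6,7,8,9,10,11,12,13,14,15}
step 8: c <- (a % 4)                 {3,4,5,6,7,8,9,10,11,12,13,14,15}
step 9: d <- (d + 2)                 {3,4,5,6,7,8,9,10,11,12,13,14,15}
step 10: eval (d < (3 + (tid // 3)))  {3,4,5,6,7,8,9,10,11,12,13,14,15}
step 11: d <- d                       {9,10,11,12,13,14,15}
step 12: c <- (a % 4)                 {9,10,11,12,13,14,15}
step 13: d <- (d + 2)                 {9,10,11,12,13,14,15}
step 14: eval (d < (3 + (tid // 3)))  {9,10,11,12,13,14,15}
step 15: d <- d                       {15}
step 16: c <- (a % 4)                 {15}
step 17: d <- (d + 2)                 {15}
step 18: eval (d < (3 + (tid // 3)))  {15}
step 19: d <- tid                     {0,1,2,3,4,5,6,7,8,9,10,11,12,13,14,15}
step 20: c <- tid                     {0,1,2,3,4,5,6,7,8,9,10,11,12,13,14,15}
step 21: a <- 2                       {0,1,2,3,4,5,6,7,8,9,10,11,12,13,14,15}
step 22: a <- (-7 + (a * a))          {0,1,2,3,4,5,6,7,8,9,10,11,12,13,14,15}

Answer: 23 steps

d: 0,1,2,3,4,5,6,7,8,9,10,11,12,13,14,15
a: -3,-3,-3,-3,-3,-3,-3,-3,-3,-3,-3,-3,-3,-3,-3,-3
c: 0,1,2,3,4,5,6,7,8,9,10,11,12,13,14,15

steps = 23; useful = 260; efficiency = 260/368 = 65/92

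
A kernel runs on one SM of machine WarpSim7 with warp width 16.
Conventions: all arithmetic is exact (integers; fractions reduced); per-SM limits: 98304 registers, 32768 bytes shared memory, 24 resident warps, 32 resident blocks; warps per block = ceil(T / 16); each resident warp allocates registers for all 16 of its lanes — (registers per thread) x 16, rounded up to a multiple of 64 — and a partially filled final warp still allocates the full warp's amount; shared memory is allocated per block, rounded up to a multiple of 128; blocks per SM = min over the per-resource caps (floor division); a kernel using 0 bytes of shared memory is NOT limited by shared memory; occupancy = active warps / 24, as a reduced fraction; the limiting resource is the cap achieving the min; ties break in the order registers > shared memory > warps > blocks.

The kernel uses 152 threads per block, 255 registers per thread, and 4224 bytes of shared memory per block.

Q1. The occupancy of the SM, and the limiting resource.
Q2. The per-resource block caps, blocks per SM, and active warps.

Answer: occupancy 5/6, limited by registers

registers: 2 blocks
shared memory: 7 blocks
warps: 2 blocks
blocks: 32 blocks

Answer: 2 blocks, 20 active warps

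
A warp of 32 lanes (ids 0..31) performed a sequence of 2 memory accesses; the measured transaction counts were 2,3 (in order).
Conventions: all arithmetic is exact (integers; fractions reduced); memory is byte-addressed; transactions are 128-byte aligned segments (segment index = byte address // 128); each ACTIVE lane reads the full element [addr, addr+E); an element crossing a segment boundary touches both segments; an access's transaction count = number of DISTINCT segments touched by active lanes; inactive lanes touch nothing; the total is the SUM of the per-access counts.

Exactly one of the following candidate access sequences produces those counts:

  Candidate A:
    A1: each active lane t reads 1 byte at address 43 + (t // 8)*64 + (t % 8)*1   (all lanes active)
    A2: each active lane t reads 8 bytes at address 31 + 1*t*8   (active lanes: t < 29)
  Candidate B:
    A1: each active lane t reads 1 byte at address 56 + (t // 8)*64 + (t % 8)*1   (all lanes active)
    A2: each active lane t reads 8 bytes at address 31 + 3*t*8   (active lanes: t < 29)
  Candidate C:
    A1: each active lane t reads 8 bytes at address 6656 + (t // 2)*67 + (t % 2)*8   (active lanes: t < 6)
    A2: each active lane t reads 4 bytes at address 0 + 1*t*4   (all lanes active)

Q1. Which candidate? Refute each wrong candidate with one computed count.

B: A2 gives 6 transactions, not 3
C: A2 gives 1 transaction, not 3
A: all counts match (2,3)

Answer: A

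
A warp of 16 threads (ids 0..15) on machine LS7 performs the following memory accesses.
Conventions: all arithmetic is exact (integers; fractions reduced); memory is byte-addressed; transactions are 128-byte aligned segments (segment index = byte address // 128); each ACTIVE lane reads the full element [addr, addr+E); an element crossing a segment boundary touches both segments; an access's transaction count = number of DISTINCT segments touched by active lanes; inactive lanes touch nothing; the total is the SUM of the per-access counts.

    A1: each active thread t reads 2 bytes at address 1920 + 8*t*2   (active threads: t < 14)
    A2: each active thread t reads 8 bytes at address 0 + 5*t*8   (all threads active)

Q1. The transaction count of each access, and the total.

A1: 2 transactions
A2: 5 transactions

Answer: 2,5; total 7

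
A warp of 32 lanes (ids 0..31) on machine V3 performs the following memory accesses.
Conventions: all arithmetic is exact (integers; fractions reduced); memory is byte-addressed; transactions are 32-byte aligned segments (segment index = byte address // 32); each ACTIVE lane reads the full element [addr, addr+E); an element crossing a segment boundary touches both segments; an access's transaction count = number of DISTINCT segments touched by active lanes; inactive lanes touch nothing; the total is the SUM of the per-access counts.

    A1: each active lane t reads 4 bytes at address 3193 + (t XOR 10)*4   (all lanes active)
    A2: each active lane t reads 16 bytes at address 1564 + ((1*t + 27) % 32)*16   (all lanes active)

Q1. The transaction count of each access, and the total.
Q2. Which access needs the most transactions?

A1: 5 transactions
A2: 17 transactions

Answer: 5,17; total 22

Answer: A2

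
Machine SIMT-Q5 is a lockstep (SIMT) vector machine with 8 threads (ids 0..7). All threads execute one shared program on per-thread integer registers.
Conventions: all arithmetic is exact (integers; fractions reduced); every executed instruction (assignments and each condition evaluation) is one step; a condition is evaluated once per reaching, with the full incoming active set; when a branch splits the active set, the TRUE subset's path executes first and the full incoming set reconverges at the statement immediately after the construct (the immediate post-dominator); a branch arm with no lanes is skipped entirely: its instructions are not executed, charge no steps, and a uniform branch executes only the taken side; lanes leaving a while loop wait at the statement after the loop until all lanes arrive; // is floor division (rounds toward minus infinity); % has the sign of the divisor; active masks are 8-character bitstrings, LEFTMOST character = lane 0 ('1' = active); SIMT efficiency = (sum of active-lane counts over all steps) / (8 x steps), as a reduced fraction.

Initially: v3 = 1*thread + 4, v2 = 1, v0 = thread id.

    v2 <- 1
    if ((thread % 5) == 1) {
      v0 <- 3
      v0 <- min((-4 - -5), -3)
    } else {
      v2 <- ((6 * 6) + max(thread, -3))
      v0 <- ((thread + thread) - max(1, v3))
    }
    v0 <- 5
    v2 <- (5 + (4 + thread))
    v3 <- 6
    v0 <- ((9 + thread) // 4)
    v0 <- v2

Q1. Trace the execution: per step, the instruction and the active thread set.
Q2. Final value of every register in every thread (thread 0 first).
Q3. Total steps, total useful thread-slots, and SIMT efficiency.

step 0: v2 <- 1                      11111111
step 1: eval ((thread % 5) == 1)     11111111
step 2: v0 <- 3                      01000010
step 3: v0 <- min((-4 - -5), -3)     01000010
step 4: v2 <- ((6 * 6) + max(thread, -3)) 10111101
step 5: v0 <- ((thread + thread) - max(1, v3)) 10111101
step 6: v0 <- 5                      11111111
step 7: v2 <- (5 + (4 + thread))     11111111
step 8: v3 <- 6                      11111111
step 9: v0 <- ((9 + thread) // 4)    11111111
step 10: v0 <- v2                     11111111

Answer: 11 steps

v3: 6,6,6,6,6,6,6,6
v2: 9,10,11,12,13,14,15,16
v0: 9,10,11,12,13,14,15,16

steps = 11; useful = 72; efficiency = 72/88 = 9/11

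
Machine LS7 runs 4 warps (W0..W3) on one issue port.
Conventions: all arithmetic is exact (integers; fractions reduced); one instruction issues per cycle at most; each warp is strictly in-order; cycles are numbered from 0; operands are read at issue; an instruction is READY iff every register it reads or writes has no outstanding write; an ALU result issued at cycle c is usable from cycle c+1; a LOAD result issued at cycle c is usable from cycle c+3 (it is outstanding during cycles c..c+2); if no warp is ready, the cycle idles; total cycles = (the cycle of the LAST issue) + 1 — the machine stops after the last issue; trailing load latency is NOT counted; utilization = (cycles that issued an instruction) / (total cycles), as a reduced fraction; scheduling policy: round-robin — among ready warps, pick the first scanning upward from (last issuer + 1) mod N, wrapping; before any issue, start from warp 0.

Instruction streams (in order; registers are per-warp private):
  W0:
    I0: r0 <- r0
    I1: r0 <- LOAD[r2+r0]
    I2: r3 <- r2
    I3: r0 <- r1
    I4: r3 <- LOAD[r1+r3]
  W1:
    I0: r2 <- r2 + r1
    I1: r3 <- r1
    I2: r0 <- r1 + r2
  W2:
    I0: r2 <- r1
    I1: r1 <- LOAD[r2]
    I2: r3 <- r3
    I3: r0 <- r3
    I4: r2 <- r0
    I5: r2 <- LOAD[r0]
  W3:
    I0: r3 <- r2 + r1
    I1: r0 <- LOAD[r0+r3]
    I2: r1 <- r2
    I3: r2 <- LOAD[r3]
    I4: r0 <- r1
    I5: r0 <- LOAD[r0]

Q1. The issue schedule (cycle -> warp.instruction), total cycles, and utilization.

cycle 0: W0.I0
cycle 1: W1.I0
cycle 2: W2.I0
cycle 3: W3.I0
cycle 4: W0.I1
cycle 5: W1.I1
cycle 6: W2.I1
cycle 7: W3.I1
cycle 8: W0.I2
cycle 9: W1.I2
cycle 10: W2.I2
cycle 11: W3.I2
cycle 12: W0.I3
cycle 13: W2.I3
cycle 14: W3.I3
cycle 15: W0.I4
cycle 16: W2.I4
cycle 17: W3.I4
cycle 18: W2.I5
cycle 19: W3.I5

Answer: 20 cycles, utilization 1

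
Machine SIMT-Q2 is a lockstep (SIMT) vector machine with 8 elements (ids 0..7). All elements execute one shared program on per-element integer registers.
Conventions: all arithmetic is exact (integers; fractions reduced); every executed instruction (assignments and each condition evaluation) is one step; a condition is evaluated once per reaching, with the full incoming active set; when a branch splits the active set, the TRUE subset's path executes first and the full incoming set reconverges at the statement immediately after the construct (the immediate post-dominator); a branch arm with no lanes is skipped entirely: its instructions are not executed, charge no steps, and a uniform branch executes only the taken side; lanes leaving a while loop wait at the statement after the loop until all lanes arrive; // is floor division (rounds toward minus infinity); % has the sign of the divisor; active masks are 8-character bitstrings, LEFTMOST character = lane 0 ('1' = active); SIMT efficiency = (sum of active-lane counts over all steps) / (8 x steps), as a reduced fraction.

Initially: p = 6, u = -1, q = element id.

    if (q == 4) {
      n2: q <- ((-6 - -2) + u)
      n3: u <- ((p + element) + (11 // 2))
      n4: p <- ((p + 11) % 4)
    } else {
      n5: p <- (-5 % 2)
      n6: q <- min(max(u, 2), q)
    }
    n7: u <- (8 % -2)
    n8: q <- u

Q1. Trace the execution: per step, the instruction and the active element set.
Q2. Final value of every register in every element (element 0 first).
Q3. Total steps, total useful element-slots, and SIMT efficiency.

step 0: eval (q == 4)                11111111
step 1: q <- ((-6 - -2) + u)         00001000
step 2: u <- ((p + element) + (11 // 2)) 00001000
step 3: p <- ((p + 11) % 4)          00001000
step 4: p <- (-5 % 2)                11110111
step 5: q <- min(max(u, 2), q)       11110111
step 6: u <- (8 % -2)                11111111
step 7: q <- u                       11111111

Answer: 8 steps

p: 1,1,1,1,1,1,1,1
u: 0,0,0,0,0,0,0,0
q: 0,0,0,0,0,0,0,0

steps = 8; useful = 41; efficiency = 41/64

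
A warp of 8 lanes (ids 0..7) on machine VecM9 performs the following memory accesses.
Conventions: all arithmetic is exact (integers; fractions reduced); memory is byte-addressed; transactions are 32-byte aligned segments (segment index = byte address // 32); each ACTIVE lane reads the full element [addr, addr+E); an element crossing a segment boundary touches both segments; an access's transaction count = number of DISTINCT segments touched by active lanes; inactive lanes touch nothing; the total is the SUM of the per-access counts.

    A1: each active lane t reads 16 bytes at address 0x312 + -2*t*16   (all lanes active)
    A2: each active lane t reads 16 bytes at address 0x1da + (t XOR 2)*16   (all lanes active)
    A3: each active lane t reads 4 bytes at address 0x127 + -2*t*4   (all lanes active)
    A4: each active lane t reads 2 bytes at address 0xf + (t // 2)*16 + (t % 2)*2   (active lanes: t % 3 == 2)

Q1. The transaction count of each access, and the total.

A1: 9 transactions
A2: 5 transactions
A3: 3 transactions
A4: 2 transactions

Answer: 9,5,3,2; total 19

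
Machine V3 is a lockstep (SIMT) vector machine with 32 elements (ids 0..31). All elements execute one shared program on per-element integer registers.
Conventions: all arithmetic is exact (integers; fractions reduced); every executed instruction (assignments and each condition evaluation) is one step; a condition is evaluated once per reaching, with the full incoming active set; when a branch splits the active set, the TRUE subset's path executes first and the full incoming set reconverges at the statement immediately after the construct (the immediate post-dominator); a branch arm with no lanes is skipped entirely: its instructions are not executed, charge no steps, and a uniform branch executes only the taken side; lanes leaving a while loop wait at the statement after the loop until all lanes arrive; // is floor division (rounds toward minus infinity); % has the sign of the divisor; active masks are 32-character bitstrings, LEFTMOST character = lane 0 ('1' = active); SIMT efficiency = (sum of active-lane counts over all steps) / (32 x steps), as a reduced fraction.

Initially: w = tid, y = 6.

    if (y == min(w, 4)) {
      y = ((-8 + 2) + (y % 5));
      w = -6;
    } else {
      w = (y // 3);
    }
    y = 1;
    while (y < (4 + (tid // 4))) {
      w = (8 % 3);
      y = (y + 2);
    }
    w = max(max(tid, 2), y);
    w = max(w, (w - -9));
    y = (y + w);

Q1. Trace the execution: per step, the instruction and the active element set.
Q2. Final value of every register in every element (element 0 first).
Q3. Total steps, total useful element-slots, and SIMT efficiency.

step 0: eval (y == min(w, 4))        11111111111111111111111111111111
step 1: w <- (y // 3)                11111111111111111111111111111111
step 2: y <- 1                       11111111111111111111111111111111
step 3: eval (y < (4 + (tid // 4)))  11111111111111111111111111111111
step 4: w <- (8 % 3)                 11111111111111111111111111111111
step 5: y <- (y + 2)                 11111111111111111111111111111111
step 6: eval (y < (4 + (tid // 4)))  11111111111111111111111111111111
step 7: w <- (8 % 3)                 11111111111111111111111111111111
step 8: y <- (y + 2)                 11111111111111111111111111111111
step 9: eval (y < (4 + (tid // 4)))  11111111111111111111111111111111
step 10: w <- (8 % 3)                 00000000111111111111111111111111
step 11: y <- (y + 2)                 00000000111111111111111111111111
step 12: eval (y < (4 + (tid // 4)))  00000000111111111111111111111111
step 13: w <- (8 % 3)                 00000000000000001111111111111111
step 14: y <- (y + 2)                 00000000000000001111111111111111
step 15: eval (y < (4 + (tid // 4)))  00000000000000001111111111111111
step 16: w <- (8 % 3)                 00000000000000000000000011111111
step 17: y <- (y + 2)                 00000000000000000000000011111111
step 18: eval (y < (4 + (tid // 4)))  00000000000000000000000011111111
step 19: w <- max(max(tid, 2), y)     11111111111111111111111111111111
step 20: w <- max(w, (w - -9))        11111111111111111111111111111111
step 21: y <- (y + w)                 11111111111111111111111111111111

Answer: 22 steps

w: 14,14,14,14,14,14,15,16,17,18,19,20,21,22,23,24,25,26,27,28,29,30,31,32,33,34,35,36,37,38,39,40
y: 19,19,19,19,19,19,20,21,24,25,26,27,28,29,30,31,34,35,36,37,38,39,40,41,44,45,46,47,48,49,50,51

steps = 22; useful = 560; efficiency = 560/704 = 35/44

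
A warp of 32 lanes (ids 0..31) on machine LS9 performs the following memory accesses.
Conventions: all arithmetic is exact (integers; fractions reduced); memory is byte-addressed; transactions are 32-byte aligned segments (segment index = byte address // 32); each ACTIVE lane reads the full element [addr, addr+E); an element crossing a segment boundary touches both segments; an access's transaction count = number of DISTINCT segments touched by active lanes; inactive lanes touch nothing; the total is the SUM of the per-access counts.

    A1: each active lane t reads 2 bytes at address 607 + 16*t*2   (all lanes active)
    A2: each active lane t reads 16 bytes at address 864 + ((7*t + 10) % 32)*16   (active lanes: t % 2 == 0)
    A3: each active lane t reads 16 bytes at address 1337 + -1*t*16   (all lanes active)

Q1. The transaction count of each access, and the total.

A1: 33 transactions
A2: 16 transactions
A3: 17 transactions

Answer: 33,16,17; total 66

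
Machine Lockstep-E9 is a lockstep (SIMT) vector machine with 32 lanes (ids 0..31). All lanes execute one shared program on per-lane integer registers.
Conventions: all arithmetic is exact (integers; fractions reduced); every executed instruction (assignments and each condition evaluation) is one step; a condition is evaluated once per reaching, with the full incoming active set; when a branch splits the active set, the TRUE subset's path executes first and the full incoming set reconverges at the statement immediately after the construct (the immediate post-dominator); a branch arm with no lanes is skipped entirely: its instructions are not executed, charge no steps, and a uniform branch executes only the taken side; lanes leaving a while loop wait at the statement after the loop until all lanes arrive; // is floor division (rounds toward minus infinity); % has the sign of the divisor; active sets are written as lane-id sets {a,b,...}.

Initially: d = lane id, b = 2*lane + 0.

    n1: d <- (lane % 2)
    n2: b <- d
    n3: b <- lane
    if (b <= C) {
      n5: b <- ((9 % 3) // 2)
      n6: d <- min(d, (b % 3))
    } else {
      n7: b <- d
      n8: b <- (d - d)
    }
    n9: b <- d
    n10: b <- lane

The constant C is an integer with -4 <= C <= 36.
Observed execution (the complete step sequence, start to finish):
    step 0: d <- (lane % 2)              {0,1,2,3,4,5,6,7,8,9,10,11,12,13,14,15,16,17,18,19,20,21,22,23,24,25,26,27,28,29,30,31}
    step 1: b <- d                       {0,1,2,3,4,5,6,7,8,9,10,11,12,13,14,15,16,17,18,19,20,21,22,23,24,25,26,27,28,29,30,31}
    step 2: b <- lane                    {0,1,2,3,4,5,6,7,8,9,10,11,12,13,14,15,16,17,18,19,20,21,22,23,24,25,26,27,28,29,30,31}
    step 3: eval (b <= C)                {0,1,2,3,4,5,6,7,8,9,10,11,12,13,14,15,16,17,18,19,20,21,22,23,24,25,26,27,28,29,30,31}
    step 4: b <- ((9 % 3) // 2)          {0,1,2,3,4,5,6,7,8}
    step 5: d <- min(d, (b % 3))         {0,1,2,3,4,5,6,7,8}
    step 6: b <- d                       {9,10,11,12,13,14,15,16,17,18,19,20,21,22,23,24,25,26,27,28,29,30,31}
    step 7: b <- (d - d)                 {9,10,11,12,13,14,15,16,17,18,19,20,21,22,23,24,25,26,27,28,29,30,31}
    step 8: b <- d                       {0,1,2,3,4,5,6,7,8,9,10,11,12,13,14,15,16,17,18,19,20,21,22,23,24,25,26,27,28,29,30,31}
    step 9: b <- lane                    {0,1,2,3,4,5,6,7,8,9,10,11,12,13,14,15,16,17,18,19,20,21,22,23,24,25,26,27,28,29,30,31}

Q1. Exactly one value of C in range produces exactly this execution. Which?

Answer: C = 8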